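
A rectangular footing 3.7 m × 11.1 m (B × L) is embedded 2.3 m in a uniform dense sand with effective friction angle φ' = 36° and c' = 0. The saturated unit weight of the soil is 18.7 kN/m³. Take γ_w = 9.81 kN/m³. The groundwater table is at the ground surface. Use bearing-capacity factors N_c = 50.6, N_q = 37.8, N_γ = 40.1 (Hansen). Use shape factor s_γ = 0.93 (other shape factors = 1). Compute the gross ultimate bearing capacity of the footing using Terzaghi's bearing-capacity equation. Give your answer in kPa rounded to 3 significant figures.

q_ult ≈ 1390 kPa

Water table at ground surface, so effective unit weight γ' = 18.7 − 9.81 = 8.89 kN/m³ is used throughout; overburden q = 8.89 × 2.3 = 20.447 kPa; the same γ' applies in the ½γBN_γ term.
Surcharge term q·N_q = 20.447 × 37.8 = 772.9 kPa; self-weight term 0.5·γ·B·N_γ·s_γ = 0.5 × 8.89 × 3.7 × 40.1 × 0.93 = 613.34 kPa.
q_ult = 772.9 + 613.34 = 1386.2 kPa.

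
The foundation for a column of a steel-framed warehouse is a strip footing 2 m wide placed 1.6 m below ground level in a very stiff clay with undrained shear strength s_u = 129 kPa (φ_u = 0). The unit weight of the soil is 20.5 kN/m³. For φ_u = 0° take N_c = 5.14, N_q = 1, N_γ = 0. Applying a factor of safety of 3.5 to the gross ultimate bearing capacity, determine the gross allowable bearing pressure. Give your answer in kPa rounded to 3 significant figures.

q_all ≈ 199 kPa

q = γ·D_f = 20.5 × 1.6 = 32.8 kPa.
c·N_c = 129 × 5.14 = 663.06 kPa
q·N_q = 32.8 × 1 = 32.8 kPa
q_ult = 663.06 + 32.8 = 695.86 kPa.
q_all = q_ult / FS = 695.86 / 3.5 = 198.82 kPa.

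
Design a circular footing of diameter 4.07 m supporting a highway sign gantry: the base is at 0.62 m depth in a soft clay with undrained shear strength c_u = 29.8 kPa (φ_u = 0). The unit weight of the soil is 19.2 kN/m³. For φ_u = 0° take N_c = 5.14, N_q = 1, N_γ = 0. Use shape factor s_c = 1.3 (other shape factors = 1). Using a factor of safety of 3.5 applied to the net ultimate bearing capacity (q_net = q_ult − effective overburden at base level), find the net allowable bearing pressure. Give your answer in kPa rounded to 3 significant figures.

Effective surcharge at the founding depth q = γ·D_f = 19.2 × 0.62 = 11.904 kPa.
q_ult = c·N_c·s_c + q·N_q
     = 29.8 × 5.14 × 1.3 + 11.904 × 1
     = 199.12 + 11.904 = 211.03 kPa.
Net ultimate: q_net = 211.03 − 11.904 = 199.12 kPa.
q_all(net) = 199.12 / 3.5 = 56.892 kPa.

q_all(net) ≈ 56.9 kPa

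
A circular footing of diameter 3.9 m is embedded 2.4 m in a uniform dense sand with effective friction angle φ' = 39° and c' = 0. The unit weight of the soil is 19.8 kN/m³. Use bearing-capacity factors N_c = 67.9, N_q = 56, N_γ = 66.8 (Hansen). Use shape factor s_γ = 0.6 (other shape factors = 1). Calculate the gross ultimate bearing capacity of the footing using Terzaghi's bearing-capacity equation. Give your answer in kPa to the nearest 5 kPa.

q_ult ≈ 4210 kPa

q = γ·D_f = 19.8 × 2.4 = 47.52 kPa.
q·N_q = 47.52 × 56 = 2661.1 kPa
0.5·γ·B·N_γ·s_γ = 0.5 × 19.8 × 3.9 × 66.8 × 0.6 = 1547.5 kPa
q_ult = 2661.1 + 1547.5 = 4208.6 kPa.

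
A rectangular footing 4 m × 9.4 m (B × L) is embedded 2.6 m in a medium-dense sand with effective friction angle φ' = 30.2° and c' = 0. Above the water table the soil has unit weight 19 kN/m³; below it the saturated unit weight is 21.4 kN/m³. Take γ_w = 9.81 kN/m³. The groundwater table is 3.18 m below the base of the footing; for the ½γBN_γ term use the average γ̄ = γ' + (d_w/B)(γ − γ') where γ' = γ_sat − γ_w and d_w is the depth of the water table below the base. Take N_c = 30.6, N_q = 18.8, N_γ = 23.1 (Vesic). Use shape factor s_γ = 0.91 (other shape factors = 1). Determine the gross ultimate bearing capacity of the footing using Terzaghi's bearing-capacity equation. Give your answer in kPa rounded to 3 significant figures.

Effective surcharge at the founding depth q = γ·D_f = 19 × 2.6 = 49.4 kPa.
With d_w = 3.18 m < B, γ̄ = 11.59 + (3.18/4) × (19 − 11.59) = 17.481 kN/m³.
q_ult = q·N_q + 0.5·γ·B·N_γ·s_γ
     = 49.4 × 18.8 + 0.5 × 17.481 × 4 × 23.1 × 0.91
     = 928.72 + 734.93 = 1663.7 kPa.

q_ult ≈ 1660 kPa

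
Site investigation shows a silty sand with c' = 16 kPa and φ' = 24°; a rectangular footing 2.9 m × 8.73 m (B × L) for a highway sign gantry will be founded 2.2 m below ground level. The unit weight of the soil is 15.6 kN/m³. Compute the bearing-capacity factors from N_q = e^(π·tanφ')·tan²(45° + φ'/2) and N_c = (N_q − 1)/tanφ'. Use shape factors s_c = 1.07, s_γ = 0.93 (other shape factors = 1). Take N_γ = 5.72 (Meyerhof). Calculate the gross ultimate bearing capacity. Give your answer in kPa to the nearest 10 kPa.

q_ult ≈ 780 kPa

tan24° = 0.4452, so N_q = e^(π×0.4452)·tan²(57°) = 4.05 × 2.371 = 9.6.
N_c = (9.6 − 1)/tan24° = 19.32.
Overburden at base level: q = 15.6 × 2.2 = 34.32 kPa.
Cohesion term c·N_c·s_c = 16 × 19.324 × 1.07 = 330.82 kPa; surcharge term q·N_q = 34.32 × 9.6034 = 329.59 kPa; self-weight term 0.5·γ·B·N_γ·s_γ = 0.5 × 15.6 × 2.9 × 5.72 × 0.93 = 120.33 kPa.
q_ult = 330.82 + 329.59 + 120.33 = 780.74 kPa.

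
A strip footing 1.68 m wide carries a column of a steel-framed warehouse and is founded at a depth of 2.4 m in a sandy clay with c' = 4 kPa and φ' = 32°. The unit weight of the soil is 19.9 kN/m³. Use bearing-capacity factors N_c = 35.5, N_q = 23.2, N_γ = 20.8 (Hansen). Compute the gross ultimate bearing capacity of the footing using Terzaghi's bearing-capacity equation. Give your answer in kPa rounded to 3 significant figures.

q = γ·D_f = 19.9 × 2.4 = 47.76 kPa.
c·N_c = 4 × 35.5 = 142 kPa
q·N_q = 47.76 × 23.2 = 1108 kPa
0.5·γ·B·N_γ = 0.5 × 19.9 × 1.68 × 20.8 = 347.69 kPa
q_ult = 142 + 1108 + 347.69 = 1597.7 kPa.

q_ult ≈ 1600 kPa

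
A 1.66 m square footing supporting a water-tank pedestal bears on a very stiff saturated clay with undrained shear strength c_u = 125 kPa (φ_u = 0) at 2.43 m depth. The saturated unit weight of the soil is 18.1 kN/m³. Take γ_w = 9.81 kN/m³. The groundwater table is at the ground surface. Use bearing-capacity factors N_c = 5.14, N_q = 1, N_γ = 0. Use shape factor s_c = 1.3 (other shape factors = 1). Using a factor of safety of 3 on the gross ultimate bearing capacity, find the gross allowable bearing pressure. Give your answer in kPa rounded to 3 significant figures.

γ' = 18.1 − 9.81 = 8.29 kN/m³ (submerged throughout). q = 8.29 × 2.43 = 20.145 kPa.
c·N_c·s_c = 125 × 5.14 × 1.3 = 835.25 kPa
q·N_q = 20.145 × 1 = 20.145 kPa
q_ult = 835.25 + 20.145 = 855.39 kPa.
q_all = 855.39 / 3 = 285.13 kPa.

q_all ≈ 285 kPa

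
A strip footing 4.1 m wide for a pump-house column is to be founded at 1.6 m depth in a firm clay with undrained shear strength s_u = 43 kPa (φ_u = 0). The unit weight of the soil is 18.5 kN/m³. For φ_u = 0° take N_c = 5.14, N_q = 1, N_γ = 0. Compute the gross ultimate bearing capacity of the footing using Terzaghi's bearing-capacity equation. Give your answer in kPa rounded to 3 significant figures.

Overburden at base level: q = 18.5 × 1.6 = 29.6 kPa.
Cohesion term c·N_c = 43 × 5.14 = 221.02 kPa; surcharge term q·N_q = 29.6 × 1 = 29.6 kPa.
q_ult = 221.02 + 29.6 = 250.62 kPa.

q_ult ≈ 251 kPa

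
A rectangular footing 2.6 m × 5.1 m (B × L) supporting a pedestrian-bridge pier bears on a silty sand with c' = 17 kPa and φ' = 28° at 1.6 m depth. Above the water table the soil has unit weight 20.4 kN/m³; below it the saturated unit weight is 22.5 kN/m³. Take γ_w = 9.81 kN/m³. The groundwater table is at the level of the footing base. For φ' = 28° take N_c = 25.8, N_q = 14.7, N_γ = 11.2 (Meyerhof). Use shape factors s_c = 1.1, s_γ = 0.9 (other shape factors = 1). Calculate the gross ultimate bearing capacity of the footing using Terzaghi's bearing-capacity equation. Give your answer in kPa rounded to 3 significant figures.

q_ult ≈ 1130 kPa

Overburden at base level: q = 20.4 × 1.6 = 32.64 kPa.
Below the base the soil is submerged, so the ½γBN_γ term uses γ' = 22.5 − 9.81 = 12.69 kN/m³.
Cohesion term c·N_c·s_c = 17 × 25.8 × 1.1 = 482.46 kPa; surcharge term q·N_q = 32.64 × 14.7 = 479.81 kPa; self-weight term 0.5·γ·B·N_γ·s_γ = 0.5 × 12.69 × 2.6 × 11.2 × 0.9 = 166.29 kPa.
q_ult = 482.46 + 479.81 + 166.29 = 1128.6 kPa.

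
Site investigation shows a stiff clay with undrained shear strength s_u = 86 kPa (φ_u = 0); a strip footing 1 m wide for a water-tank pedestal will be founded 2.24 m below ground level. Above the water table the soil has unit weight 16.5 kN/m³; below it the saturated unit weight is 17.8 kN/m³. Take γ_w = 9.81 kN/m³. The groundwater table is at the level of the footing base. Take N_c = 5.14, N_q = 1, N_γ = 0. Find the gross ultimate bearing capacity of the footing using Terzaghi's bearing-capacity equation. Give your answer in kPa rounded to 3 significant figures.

Overburden at base level: q = 16.5 × 2.24 = 36.96 kPa.
Cohesion term c·N_c = 86 × 5.14 = 442.04 kPa; surcharge term q·N_q = 36.96 × 1 = 36.96 kPa.
q_ult = 442.04 + 36.96 = 479 kPa.

q_ult ≈ 479 kPa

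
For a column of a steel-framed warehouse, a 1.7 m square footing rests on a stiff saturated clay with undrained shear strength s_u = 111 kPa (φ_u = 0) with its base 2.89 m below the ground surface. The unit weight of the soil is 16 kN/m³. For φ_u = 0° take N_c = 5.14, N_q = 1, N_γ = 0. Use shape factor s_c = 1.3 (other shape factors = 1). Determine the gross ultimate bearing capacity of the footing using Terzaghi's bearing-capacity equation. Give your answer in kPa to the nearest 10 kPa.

Overburden at base level: q = 16 × 2.89 = 46.24 kPa.
Cohesion term c·N_c·s_c = 111 × 5.14 × 1.3 = 741.7 kPa; surcharge term q·N_q = 46.24 × 1 = 46.24 kPa.
q_ult = 741.7 + 46.24 = 787.94 kPa.

q_ult ≈ 790 kPa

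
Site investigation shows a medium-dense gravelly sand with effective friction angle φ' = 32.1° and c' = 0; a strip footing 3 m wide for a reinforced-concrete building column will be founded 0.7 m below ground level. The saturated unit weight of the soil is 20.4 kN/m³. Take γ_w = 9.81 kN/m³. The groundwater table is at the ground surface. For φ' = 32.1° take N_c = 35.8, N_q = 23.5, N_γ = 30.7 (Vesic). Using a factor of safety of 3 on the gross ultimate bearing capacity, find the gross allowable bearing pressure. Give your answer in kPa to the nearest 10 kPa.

γ' = 20.4 − 9.81 = 10.59 kN/m³ (submerged throughout). q = 10.59 × 0.7 = 7.413 kPa; the same γ' applies in the ½γBN_γ term.
q·N_q = 7.413 × 23.5 = 174.21 kPa
0.5·γ·B·N_γ = 0.5 × 10.59 × 3 × 30.7 = 487.67 kPa
q_ult = 174.21 + 487.67 = 661.87 kPa.
q_all = 661.87 / 3 = 220.62 kPa.

q_all ≈ 220 kPa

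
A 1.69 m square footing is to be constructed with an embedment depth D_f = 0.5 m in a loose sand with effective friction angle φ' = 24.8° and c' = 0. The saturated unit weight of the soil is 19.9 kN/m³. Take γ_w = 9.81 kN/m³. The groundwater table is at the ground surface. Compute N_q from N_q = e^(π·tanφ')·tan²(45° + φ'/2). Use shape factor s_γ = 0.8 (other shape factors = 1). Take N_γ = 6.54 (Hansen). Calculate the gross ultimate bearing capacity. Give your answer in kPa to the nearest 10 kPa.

q_ult ≈ 100 kPa

tan24.8° = 0.4621, so N_q = e^(π×0.4621)·tan²(57.4°) = 4.27 × 2.445 = 10.44.
With the water table at the surface the whole profile is submerged: γ' = 19.9 − 9.81 = 10.09 kN/m³, so q = γ'·D_f = 5.045 kPa; the same γ' applies in the ½γBN_γ term.
q_ult = q·N_q + 0.5·γ·B·N_γ·s_γ
     = 5.045 × 10.44 + 0.5 × 10.09 × 1.69 × 6.54 × 0.8
     = 52.671 + 44.608 = 97.28 kPa.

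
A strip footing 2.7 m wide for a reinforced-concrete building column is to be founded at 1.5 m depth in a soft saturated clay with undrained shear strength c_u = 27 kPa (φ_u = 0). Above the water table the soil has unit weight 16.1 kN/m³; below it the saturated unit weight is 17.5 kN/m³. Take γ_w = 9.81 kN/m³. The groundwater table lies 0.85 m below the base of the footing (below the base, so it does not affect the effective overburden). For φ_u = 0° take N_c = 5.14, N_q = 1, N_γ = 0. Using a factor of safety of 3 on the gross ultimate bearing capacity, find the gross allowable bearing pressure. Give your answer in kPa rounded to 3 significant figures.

q_all ≈ 54.3 kPa

q = γ·D_f = 16.1 × 1.5 = 24.15 kPa.
c·N_c = 27 × 5.14 = 138.78 kPa
q·N_q = 24.15 × 1 = 24.15 kPa
q_ult = 138.78 + 24.15 = 162.93 kPa.
q_all = 162.93 / 3 = 54.31 kPa.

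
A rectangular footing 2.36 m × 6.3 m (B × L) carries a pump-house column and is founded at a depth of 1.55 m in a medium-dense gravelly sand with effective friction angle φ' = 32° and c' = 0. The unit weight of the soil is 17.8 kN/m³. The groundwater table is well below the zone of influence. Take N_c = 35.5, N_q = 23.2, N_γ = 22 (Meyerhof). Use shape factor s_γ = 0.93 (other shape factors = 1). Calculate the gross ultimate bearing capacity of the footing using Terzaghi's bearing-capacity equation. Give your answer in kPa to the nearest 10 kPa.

q_ult ≈ 1070 kPa

Effective surcharge at the founding depth q = γ·D_f = 17.8 × 1.55 = 27.59 kPa.
q_ult = q·N_q + 0.5·γ·B·N_γ·s_γ
     = 27.59 × 23.2 + 0.5 × 17.8 × 2.36 × 22 × 0.93
     = 640.09 + 429.74 = 1069.8 kPa.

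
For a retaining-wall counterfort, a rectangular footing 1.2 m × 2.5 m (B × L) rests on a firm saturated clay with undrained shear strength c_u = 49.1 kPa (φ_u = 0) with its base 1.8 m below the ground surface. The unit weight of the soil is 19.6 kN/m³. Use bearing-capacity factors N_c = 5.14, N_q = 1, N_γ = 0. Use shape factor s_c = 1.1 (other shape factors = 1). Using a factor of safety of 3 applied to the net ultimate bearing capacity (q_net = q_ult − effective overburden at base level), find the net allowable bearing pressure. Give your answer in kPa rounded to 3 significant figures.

q = γ·D_f = 19.6 × 1.8 = 35.28 kPa.
c·N_c·s_c = 49.1 × 5.14 × 1.1 = 277.61 kPa
q·N_q = 35.28 × 1 = 35.28 kPa
q_ult = 277.61 + 35.28 = 312.89 kPa.
Net ultimate: q_net = 312.89 − 35.28 = 277.61 kPa.
q_all(net) = 277.61 / 3 = 92.537 kPa.

q_all(net) ≈ 92.5 kPa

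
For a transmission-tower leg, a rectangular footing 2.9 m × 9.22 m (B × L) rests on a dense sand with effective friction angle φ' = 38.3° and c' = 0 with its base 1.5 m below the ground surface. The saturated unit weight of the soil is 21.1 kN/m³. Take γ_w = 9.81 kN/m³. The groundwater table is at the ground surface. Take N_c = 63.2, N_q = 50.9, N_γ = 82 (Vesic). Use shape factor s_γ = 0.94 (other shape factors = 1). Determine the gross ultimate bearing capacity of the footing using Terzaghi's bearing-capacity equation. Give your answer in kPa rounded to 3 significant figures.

γ' = 21.1 − 9.81 = 11.29 kN/m³ (submerged throughout). q = 11.29 × 1.5 = 16.935 kPa; the same γ' applies in the ½γBN_γ term.
q·N_q = 16.935 × 50.9 = 861.99 kPa
0.5·γ·B·N_γ·s_γ = 0.5 × 11.29 × 2.9 × 82 × 0.94 = 1261.8 kPa
q_ult = 861.99 + 1261.8 = 2123.8 kPa.

q_ult ≈ 2120 kPa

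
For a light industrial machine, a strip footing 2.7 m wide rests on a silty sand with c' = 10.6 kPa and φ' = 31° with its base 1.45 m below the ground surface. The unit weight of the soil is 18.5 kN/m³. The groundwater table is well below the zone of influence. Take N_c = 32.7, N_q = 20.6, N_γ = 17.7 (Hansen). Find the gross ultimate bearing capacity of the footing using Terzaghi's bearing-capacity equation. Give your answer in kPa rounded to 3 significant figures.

q_ult ≈ 1340 kPa

Overburden at base level: q = 18.5 × 1.45 = 26.825 kPa.
Cohesion term c·N_c = 10.6 × 32.7 = 346.62 kPa; surcharge term q·N_q = 26.825 × 20.6 = 552.6 kPa; self-weight term 0.5·γ·B·N_γ = 0.5 × 18.5 × 2.7 × 17.7 = 442.06 kPa.
q_ult = 346.62 + 552.6 + 442.06 = 1341.3 kPa.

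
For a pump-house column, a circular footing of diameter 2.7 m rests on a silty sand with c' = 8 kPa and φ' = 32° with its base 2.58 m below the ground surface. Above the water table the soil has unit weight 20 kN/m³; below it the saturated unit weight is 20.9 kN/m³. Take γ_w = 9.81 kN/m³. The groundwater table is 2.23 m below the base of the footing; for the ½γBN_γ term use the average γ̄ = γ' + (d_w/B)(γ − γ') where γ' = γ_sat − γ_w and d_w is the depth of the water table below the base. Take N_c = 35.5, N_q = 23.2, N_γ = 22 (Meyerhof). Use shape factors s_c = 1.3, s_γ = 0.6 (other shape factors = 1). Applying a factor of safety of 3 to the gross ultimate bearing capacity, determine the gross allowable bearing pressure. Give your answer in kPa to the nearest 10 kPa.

Overburden at base level: q = 20 × 2.58 = 51.6 kPa.
The water table is 2.23 m below the base (< B = 2.7 m), so the ½γBN_γ term uses γ̄ = γ' + (d_w/B)(γ − γ') = 11.09 + (2.23/2.7)(20 − 11.09) = 18.449 kN/m³.
Cohesion term c·N_c·s_c = 8 × 35.5 × 1.3 = 369.2 kPa; surcharge term q·N_q = 51.6 × 23.2 = 1197.1 kPa; self-weight term 0.5·γ·B·N_γ·s_γ = 0.5 × 18.449 × 2.7 × 22 × 0.6 = 328.76 kPa.
q_ult = 369.2 + 1197.1 + 328.76 = 1895.1 kPa.
q_all = q_ult / FS = 1895.1 / 3 = 631.69 kPa.

q_all ≈ 630 kPa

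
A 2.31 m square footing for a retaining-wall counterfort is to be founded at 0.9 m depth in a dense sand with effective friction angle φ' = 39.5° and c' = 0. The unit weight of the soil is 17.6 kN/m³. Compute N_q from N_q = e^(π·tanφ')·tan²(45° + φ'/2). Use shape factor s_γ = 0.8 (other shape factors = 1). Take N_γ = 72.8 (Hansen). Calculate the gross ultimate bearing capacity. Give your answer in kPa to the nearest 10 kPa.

tan39.5° = 0.8243, so N_q = e^(π×0.8243)·tan²(64.75°) = 13.326 × 4.496 = 59.91.
Overburden at base level: q = 17.6 × 0.9 = 15.84 kPa.
Surcharge term q·N_q = 15.84 × 59.91 = 948.98 kPa; self-weight term 0.5·γ·B·N_γ·s_γ = 0.5 × 17.6 × 2.31 × 72.8 × 0.8 = 1183.9 kPa.
q_ult = 948.98 + 1183.9 = 2132.9 kPa.

q_ult ≈ 2130 kPa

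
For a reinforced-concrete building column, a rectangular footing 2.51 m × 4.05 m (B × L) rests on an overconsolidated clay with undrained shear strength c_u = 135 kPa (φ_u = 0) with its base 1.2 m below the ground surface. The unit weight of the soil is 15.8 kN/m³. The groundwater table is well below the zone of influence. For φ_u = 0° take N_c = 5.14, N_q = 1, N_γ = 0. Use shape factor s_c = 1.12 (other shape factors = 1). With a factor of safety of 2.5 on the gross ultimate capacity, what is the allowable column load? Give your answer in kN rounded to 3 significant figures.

Overburden at base level: q = 15.8 × 1.2 = 18.96 kPa.
Cohesion term c·N_c·s_c = 135 × 5.14 × 1.12 = 777.17 kPa; surcharge term q·N_q = 18.96 × 1 = 18.96 kPa.
q_ult = 777.17 + 18.96 = 796.13 kPa.
Gross allowable pressure q_all = 796.13 / 2.5 = 318.45 kPa.
Footing area = 10.1655 m², so allowable column load = 318.45 × 10.1655 = 3237.2 kN.

P_all ≈ 3240 kN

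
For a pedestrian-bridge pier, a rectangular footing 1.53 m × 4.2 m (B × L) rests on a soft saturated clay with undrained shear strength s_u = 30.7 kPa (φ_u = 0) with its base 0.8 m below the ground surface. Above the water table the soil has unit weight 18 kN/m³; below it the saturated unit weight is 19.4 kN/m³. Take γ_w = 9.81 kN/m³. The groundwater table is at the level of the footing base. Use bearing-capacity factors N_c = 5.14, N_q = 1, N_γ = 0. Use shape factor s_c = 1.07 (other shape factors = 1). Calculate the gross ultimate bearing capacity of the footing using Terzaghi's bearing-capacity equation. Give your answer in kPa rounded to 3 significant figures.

Overburden at base level: q = 18 × 0.8 = 14.4 kPa.
Cohesion term c·N_c·s_c = 30.7 × 5.14 × 1.07 = 168.84 kPa; surcharge term q·N_q = 14.4 × 1 = 14.4 kPa.
q_ult = 168.84 + 14.4 = 183.24 kPa.

q_ult ≈ 183 kPa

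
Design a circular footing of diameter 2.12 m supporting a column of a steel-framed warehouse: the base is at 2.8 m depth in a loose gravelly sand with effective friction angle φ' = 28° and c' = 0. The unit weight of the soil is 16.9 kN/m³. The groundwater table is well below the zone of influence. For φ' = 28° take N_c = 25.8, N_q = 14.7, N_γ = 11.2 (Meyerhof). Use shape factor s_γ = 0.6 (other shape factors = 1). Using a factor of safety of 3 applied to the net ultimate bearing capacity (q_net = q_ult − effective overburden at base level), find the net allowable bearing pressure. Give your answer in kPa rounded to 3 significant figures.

q_all(net) ≈ 256 kPa

Overburden at base level: q = 16.9 × 2.8 = 47.32 kPa.
Surcharge term q·N_q = 47.32 × 14.7 = 695.6 kPa; self-weight term 0.5·γ·B·N_γ·s_γ = 0.5 × 16.9 × 2.12 × 11.2 × 0.6 = 120.38 kPa.
q_ult = 695.6 + 120.38 = 815.99 kPa.
Net ultimate: q_net = 815.99 − 47.32 = 768.67 kPa.
q_all(net) = 768.67 / 3 = 256.22 kPa.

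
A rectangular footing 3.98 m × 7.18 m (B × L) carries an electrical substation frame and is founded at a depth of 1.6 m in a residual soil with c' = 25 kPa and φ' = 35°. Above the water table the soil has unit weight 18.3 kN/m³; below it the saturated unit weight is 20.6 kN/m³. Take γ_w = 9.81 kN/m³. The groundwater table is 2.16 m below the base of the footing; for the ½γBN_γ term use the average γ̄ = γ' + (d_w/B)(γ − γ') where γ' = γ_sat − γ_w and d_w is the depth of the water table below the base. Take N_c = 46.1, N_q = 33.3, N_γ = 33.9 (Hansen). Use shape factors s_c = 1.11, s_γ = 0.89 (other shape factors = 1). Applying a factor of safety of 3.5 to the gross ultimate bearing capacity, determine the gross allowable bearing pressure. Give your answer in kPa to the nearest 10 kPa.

Effective surcharge at the founding depth q = γ·D_f = 18.3 × 1.6 = 29.28 kPa.
With d_w = 2.16 m < B, γ̄ = 10.79 + (2.16/3.98) × (18.3 − 10.79) = 14.866 kN/m³.
q_ult = c·N_c·s_c + q·N_q + 0.5·γ·B·N_γ·s_γ
     = 25 × 46.1 × 1.11 + 29.28 × 33.3 + 0.5 × 14.866 × 3.98 × 33.9 × 0.89
     = 1279.3 + 975.02 + 892.55 = 3146.8 kPa.
q_all = q_ult / FS = 3146.8 / 3.5 = 899.1 kPa.

q_all ≈ 900 kPa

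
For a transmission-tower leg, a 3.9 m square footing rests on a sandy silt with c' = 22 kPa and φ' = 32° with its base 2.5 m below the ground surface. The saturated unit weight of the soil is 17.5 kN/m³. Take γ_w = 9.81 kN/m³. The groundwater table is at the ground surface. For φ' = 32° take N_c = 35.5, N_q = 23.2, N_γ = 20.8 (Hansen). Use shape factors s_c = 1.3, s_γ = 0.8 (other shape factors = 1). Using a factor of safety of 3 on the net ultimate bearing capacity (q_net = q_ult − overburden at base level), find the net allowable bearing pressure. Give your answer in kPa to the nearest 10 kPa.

q_all(net) ≈ 560 kPa

With the water table at the surface the whole profile is submerged: γ' = 17.5 − 9.81 = 7.69 kN/m³, so q = γ'·D_f = 19.225 kPa; the same γ' applies in the ½γBN_γ term.
q_ult = c·N_c·s_c + q·N_q + 0.5·γ·B·N_γ·s_γ
     = 22 × 35.5 × 1.3 + 19.225 × 23.2 + 0.5 × 7.69 × 3.9 × 20.8 × 0.8
     = 1015.3 + 446.02 + 249.53 = 1710.8 kPa.
q_net = 1710.8 − 19.225 = 1691.6 kPa.
q_all(net) = 1691.6 / 3 = 563.87 kPa.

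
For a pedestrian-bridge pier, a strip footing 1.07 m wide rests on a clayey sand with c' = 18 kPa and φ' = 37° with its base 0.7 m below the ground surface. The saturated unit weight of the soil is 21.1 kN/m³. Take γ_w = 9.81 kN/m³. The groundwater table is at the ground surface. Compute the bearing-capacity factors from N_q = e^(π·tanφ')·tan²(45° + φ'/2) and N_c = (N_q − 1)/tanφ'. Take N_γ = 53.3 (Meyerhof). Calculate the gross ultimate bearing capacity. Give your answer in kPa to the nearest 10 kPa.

tan37° = 0.7536, so N_q = e^(π×0.7536)·tan²(63.5°) = 10.669 × 4.023 = 42.92.
N_c = (42.92 − 1)/tan37° = 55.63.
γ' = 21.1 − 9.81 = 11.29 kN/m³ (submerged throughout). q = 11.29 × 0.7 = 7.903 kPa; the same γ' applies in the ½γBN_γ term.
c·N_c = 18 × 55.63 = 1001.3 kPa
q·N_q = 7.903 × 42.92 = 339.2 kPa
0.5·γ·B·N_γ = 0.5 × 11.29 × 1.07 × 53.3 = 321.94 kPa
q_ult = 1001.3 + 339.2 + 321.94 = 1662.5 kPa.

q_ult ≈ 1660 kPa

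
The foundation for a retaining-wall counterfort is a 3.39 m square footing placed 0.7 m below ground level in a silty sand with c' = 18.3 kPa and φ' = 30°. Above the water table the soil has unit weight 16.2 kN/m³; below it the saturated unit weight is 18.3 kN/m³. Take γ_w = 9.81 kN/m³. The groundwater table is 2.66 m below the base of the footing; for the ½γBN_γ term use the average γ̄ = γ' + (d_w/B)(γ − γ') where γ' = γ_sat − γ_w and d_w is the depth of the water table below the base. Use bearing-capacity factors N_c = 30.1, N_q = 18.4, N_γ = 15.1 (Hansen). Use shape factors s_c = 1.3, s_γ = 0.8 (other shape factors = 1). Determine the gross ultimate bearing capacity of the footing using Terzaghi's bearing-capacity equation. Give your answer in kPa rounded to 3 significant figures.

q_ult ≈ 1220 kPa

Overburden at base level: q = 16.2 × 0.7 = 11.34 kPa.
The water table is 2.66 m below the base (< B = 3.39 m), so the ½γBN_γ term uses γ̄ = γ' + (d_w/B)(γ − γ') = 8.49 + (2.66/3.39)(16.2 − 8.49) = 14.54 kN/m³.
Cohesion term c·N_c·s_c = 18.3 × 30.1 × 1.3 = 716.08 kPa; surcharge term q·N_q = 11.34 × 18.4 = 208.66 kPa; self-weight term 0.5·γ·B·N_γ·s_γ = 0.5 × 14.54 × 3.39 × 15.1 × 0.8 = 297.71 kPa.
q_ult = 716.08 + 208.66 + 297.71 = 1222.4 kPa.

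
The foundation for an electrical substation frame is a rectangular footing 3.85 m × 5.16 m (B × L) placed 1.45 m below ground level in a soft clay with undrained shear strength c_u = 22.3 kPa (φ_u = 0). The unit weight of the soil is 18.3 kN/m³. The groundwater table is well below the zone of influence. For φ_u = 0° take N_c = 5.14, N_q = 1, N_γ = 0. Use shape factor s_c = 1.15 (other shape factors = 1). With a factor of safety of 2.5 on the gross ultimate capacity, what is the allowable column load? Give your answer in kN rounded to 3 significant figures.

P_all ≈ 1260 kN

Overburden at base level: q = 18.3 × 1.45 = 26.535 kPa.
Cohesion term c·N_c·s_c = 22.3 × 5.14 × 1.15 = 131.82 kPa; surcharge term q·N_q = 26.535 × 1 = 26.535 kPa.
q_ult = 131.82 + 26.535 = 158.35 kPa.
Gross allowable pressure q_all = 158.35 / 2.5 = 63.34 kPa.
Footing area = 19.866 m², so allowable column load = 63.34 × 19.866 = 1258.3 kN.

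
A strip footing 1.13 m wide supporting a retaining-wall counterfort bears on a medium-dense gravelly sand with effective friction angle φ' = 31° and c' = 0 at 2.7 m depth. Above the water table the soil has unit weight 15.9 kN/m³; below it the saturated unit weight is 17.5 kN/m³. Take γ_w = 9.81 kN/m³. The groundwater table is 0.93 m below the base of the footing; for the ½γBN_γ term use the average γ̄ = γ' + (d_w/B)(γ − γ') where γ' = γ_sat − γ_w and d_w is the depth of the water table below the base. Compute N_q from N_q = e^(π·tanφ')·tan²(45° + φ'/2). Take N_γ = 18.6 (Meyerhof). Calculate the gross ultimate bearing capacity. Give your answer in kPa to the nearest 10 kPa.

q_ult ≈ 1040 kPa

tan31° = 0.6009, so N_q = e^(π×0.6009)·tan²(60.5°) = 6.604 × 3.124 = 20.63.
Effective surcharge at the founding depth q = γ·D_f = 15.9 × 2.7 = 42.93 kPa.
With d_w = 0.93 m < B, γ̄ = 7.69 + (0.93/1.13) × (15.9 − 7.69) = 14.447 kN/m³.
q_ult = q·N_q + 0.5·γ·B·N_γ
     = 42.93 × 20.631 + 0.5 × 14.447 × 1.13 × 18.6
     = 885.68 + 151.82 = 1037.5 kPa.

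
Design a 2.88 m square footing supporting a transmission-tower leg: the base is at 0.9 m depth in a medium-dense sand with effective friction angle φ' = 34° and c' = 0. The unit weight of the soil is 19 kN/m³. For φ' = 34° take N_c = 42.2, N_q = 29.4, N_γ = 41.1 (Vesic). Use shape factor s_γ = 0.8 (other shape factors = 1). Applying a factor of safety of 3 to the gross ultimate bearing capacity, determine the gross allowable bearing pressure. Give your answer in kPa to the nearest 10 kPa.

q_all ≈ 470 kPa

q = γ·D_f = 19 × 0.9 = 17.1 kPa.
q·N_q = 17.1 × 29.4 = 502.74 kPa
0.5·γ·B·N_γ·s_γ = 0.5 × 19 × 2.88 × 41.1 × 0.8 = 899.6 kPa
q_ult = 502.74 + 899.6 = 1402.3 kPa.
q_all = q_ult / FS = 1402.3 / 3 = 467.45 kPa.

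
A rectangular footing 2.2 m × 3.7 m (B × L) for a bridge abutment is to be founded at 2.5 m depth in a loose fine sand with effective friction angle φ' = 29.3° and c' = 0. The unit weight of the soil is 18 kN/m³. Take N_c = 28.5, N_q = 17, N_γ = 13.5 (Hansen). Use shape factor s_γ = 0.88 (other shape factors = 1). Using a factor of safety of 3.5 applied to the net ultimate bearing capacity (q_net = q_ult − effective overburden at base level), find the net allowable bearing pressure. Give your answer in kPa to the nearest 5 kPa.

q_all(net) ≈ 275 kPa

q = γ·D_f = 18 × 2.5 = 45 kPa.
q·N_q = 45 × 17 = 765 kPa
0.5·γ·B·N_γ·s_γ = 0.5 × 18 × 2.2 × 13.5 × 0.88 = 235.22 kPa
q_ult = 765 + 235.22 = 1000.2 kPa.
Net ultimate: q_net = 1000.2 − 45 = 955.22 kPa.
q_all(net) = 955.22 / 3.5 = 272.92 kPa.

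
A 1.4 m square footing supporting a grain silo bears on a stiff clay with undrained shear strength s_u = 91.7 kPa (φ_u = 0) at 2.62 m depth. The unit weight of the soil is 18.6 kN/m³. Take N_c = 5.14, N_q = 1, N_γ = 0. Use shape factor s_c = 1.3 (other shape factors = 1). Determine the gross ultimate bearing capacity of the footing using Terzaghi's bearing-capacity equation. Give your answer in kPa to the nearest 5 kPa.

q = γ·D_f = 18.6 × 2.62 = 48.732 kPa.
c·N_c·s_c = 91.7 × 5.14 × 1.3 = 612.74 kPa
q·N_q = 48.732 × 1 = 48.732 kPa
q_ult = 612.74 + 48.732 = 661.47 kPa.

q_ult ≈ 660 kPa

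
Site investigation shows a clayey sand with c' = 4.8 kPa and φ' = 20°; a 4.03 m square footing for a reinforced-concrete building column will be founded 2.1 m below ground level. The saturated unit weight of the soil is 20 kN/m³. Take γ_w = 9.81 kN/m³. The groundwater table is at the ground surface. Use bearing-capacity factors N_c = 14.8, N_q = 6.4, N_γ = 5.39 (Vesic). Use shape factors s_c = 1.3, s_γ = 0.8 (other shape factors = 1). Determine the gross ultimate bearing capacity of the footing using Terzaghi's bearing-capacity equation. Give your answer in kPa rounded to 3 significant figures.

q_ult ≈ 318 kPa

Water table at ground surface, so effective unit weight γ' = 20 − 9.81 = 10.19 kN/m³ is used throughout; overburden q = 10.19 × 2.1 = 21.399 kPa; the same γ' applies in the ½γBN_γ term.
Cohesion term c·N_c·s_c = 4.8 × 14.8 × 1.3 = 92.352 kPa; surcharge term q·N_q = 21.399 × 6.4 = 136.95 kPa; self-weight term 0.5·γ·B·N_γ·s_γ = 0.5 × 10.19 × 4.03 × 5.39 × 0.8 = 88.538 kPa.
q_ult = 92.352 + 136.95 + 88.538 = 317.84 kPa.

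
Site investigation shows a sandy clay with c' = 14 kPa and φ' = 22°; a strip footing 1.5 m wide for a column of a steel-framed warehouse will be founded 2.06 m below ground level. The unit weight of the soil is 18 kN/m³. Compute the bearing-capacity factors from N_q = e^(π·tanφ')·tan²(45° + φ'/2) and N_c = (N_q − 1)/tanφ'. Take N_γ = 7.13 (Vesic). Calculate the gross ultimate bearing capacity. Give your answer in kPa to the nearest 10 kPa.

q_ult ≈ 620 kPa

tan22° = 0.404, so N_q = e^(π×0.404)·tan²(56°) = 3.558 × 2.198 = 7.82.
N_c = (7.82 − 1)/tan22° = 16.88.
Effective surcharge at the founding depth q = γ·D_f = 18 × 2.06 = 37.08 kPa.
q_ult = c·N_c + q·N_q + 0.5·γ·B·N_γ
     = 14 × 16.883 + 37.08 × 7.8211 + 0.5 × 18 × 1.5 × 7.13
     = 236.36 + 290.01 + 96.255 = 622.62 kPa.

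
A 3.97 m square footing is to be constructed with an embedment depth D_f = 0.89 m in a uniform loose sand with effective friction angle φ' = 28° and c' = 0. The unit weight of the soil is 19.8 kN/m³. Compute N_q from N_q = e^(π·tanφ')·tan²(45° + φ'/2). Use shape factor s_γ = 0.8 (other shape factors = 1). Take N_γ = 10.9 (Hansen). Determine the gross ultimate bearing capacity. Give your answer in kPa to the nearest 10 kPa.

q_ult ≈ 600 kPa

tan28° = 0.5317, so N_q = e^(π×0.5317)·tan²(59°) = 5.314 × 2.77 = 14.72.
Overburden at base level: q = 19.8 × 0.89 = 17.622 kPa.
Surcharge term q·N_q = 17.622 × 14.72 = 259.39 kPa; self-weight term 0.5·γ·B·N_γ·s_γ = 0.5 × 19.8 × 3.97 × 10.9 × 0.8 = 342.72 kPa.
q_ult = 259.39 + 342.72 = 602.12 kPa.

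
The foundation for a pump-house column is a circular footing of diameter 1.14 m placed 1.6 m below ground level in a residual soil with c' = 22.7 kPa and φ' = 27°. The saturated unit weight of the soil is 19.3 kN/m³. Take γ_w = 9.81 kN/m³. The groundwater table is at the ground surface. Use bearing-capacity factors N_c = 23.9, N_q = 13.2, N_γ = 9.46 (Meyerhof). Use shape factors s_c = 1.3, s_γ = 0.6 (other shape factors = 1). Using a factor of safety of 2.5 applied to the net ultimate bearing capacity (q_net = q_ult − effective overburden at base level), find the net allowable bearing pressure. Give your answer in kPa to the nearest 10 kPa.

Water table at ground surface, so effective unit weight γ' = 19.3 − 9.81 = 9.49 kN/m³ is used throughout; overburden q = 9.49 × 1.6 = 15.184 kPa; the same γ' applies in the ½γBN_γ term.
Cohesion term c·N_c·s_c = 22.7 × 23.9 × 1.3 = 705.29 kPa; surcharge term q·N_q = 15.184 × 13.2 = 200.43 kPa; self-weight term 0.5·γ·B·N_γ·s_γ = 0.5 × 9.49 × 1.14 × 9.46 × 0.6 = 30.703 kPa.
q_ult = 705.29 + 200.43 + 30.703 = 936.42 kPa.
Net ultimate: q_net = 936.42 − 15.184 = 921.24 kPa.
q_all(net) = 921.24 / 2.5 = 368.49 kPa.

q_all(net) ≈ 370 kPa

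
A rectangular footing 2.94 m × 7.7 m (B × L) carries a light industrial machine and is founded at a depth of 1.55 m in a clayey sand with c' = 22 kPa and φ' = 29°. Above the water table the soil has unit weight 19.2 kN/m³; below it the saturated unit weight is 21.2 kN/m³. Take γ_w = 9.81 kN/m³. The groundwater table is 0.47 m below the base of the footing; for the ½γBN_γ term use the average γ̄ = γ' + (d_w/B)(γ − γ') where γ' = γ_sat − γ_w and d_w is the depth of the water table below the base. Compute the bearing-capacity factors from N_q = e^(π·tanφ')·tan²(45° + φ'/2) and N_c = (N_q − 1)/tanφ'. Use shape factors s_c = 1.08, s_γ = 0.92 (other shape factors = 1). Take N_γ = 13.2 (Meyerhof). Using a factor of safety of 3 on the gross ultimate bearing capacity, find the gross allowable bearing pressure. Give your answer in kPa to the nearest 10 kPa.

N_q = e^(π·tan29°)·tan²(59.5°) = 16.44; N_c = (N_q − 1)/tanφ' = 27.86.
Effective surcharge at the founding depth q = γ·D_f = 19.2 × 1.55 = 29.76 kPa.
With d_w = 0.47 m < B, γ̄ = 11.39 + (0.47/2.94) × (19.2 − 11.39) = 12.639 kN/m³.
q_ult = c·N_c·s_c + q·N_q + 0.5·γ·B·N_γ·s_γ
     = 22 × 27.86 × 1.08 + 29.76 × 16.443 + 0.5 × 12.639 × 2.94 × 13.2 × 0.92
     = 661.96 + 489.35 + 225.62 = 1376.9 kPa.
q_all = 1376.9 / 3 = 458.98 kPa.

q_all ≈ 460 kPa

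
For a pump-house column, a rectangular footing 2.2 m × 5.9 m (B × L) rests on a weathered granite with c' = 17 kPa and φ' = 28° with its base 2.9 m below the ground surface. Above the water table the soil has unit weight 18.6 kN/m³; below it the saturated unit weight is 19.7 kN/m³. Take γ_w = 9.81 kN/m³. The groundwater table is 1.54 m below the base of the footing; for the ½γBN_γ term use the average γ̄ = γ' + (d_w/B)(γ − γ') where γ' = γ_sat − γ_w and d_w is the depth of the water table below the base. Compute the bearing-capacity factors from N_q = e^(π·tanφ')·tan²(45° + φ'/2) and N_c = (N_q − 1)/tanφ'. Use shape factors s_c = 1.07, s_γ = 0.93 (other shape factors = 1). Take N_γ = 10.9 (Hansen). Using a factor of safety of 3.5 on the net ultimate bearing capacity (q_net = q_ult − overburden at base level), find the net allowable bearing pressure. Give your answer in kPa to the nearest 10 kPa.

q_all(net) ≈ 400 kPa

N_q = e^(π·tan28°)·tan²(59°) = 14.72; N_c = (N_q − 1)/tanφ' = 25.8.
q = γ·D_f = 18.6 × 2.9 = 53.94 kPa.
γ' = 9.89 kN/m³; averaging over the depth B below the base, γ̄ = γ' + (d_w/B)(γ − γ') = 15.987 kN/m³.
c·N_c·s_c = 17 × 25.803 × 1.07 = 469.36 kPa
q·N_q = 53.94 × 14.72 = 793.99 kPa
0.5·γ·B·N_γ·s_γ = 0.5 × 15.987 × 2.2 × 10.9 × 0.93 = 178.27 kPa
q_ult = 469.36 + 793.99 + 178.27 = 1441.6 kPa.
q_net = 1441.6 − 53.94 = 1387.7 kPa.
q_all(net) = 1387.7 / 3.5 = 396.48 kPa.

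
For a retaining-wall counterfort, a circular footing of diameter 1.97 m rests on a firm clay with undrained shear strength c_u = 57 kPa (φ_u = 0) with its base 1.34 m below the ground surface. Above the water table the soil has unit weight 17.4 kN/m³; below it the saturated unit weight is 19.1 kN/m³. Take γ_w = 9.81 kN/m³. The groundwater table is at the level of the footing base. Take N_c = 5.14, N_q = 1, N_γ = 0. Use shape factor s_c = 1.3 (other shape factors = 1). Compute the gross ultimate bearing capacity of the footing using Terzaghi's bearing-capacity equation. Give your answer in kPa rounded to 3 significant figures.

q_ult ≈ 404 kPa

q = γ·D_f = 17.4 × 1.34 = 23.316 kPa.
c·N_c·s_c = 57 × 5.14 × 1.3 = 380.87 kPa
q·N_q = 23.316 × 1 = 23.316 kPa
q_ult = 380.87 + 23.316 = 404.19 kPa.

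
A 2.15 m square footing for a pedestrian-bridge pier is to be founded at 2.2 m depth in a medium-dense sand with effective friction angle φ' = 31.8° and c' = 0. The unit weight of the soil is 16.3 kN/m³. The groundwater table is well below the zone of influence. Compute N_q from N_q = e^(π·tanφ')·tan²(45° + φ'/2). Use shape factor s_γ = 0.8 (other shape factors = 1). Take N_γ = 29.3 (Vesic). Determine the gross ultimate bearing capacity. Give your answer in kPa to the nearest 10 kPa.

q_ult ≈ 1220 kPa

tan31.8° = 0.62, so N_q = e^(π×0.62)·tan²(60.9°) = 7.014 × 3.228 = 22.64.
q = γ·D_f = 16.3 × 2.2 = 35.86 kPa.
q·N_q = 35.86 × 22.64 = 811.87 kPa
0.5·γ·B·N_γ·s_γ = 0.5 × 16.3 × 2.15 × 29.3 × 0.8 = 410.73 kPa
q_ult = 811.87 + 410.73 = 1222.6 kPa.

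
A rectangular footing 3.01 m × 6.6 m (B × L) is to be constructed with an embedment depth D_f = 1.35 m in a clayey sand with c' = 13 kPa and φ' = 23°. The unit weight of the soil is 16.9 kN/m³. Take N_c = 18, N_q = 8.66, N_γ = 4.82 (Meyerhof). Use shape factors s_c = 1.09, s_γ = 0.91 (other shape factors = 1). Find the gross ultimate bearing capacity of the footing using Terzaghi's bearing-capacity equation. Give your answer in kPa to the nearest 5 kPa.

q_ult ≈ 565 kPa

Overburden at base level: q = 16.9 × 1.35 = 22.815 kPa.
Cohesion term c·N_c·s_c = 13 × 18 × 1.09 = 255.06 kPa; surcharge term q·N_q = 22.815 × 8.66 = 197.58 kPa; self-weight term 0.5·γ·B·N_γ·s_γ = 0.5 × 16.9 × 3.01 × 4.82 × 0.91 = 111.56 kPa.
q_ult = 255.06 + 197.58 + 111.56 = 564.2 kPa.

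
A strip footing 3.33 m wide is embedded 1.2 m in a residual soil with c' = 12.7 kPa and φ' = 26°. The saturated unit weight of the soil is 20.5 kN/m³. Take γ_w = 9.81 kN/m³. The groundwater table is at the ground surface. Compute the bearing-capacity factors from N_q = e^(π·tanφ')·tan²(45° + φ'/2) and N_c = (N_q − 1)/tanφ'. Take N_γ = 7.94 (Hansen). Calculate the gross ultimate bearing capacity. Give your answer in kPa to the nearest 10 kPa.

q_ult ≈ 580 kPa

tan26° = 0.4877, so N_q = e^(π×0.4877)·tan²(58°) = 4.629 × 2.561 = 11.85.
N_c = (11.85 − 1)/tan26° = 22.25.
γ' = 20.5 − 9.81 = 10.69 kN/m³ (submerged throughout). q = 10.69 × 1.2 = 12.828 kPa; the same γ' applies in the ½γBN_γ term.
c·N_c = 12.7 × 22.254 = 282.63 kPa
q·N_q = 12.828 × 11.854 = 152.07 kPa
0.5·γ·B·N_γ = 0.5 × 10.69 × 3.33 × 7.94 = 141.32 kPa
q_ult = 282.63 + 152.07 + 141.32 = 576.02 kPa.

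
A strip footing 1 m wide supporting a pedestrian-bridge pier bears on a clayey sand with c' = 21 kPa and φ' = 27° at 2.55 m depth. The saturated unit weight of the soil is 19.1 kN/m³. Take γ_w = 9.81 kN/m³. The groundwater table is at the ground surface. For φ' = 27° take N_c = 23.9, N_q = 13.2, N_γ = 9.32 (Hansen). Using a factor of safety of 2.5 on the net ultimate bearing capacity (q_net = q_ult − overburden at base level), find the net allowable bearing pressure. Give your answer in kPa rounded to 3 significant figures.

q_all(net) ≈ 334 kPa

γ' = 19.1 − 9.81 = 9.29 kN/m³ (submerged throughout). q = 9.29 × 2.55 = 23.69 kPa; the same γ' applies in the ½γBN_γ term.
c·N_c = 21 × 23.9 = 501.9 kPa
q·N_q = 23.69 × 13.2 = 312.7 kPa
0.5·γ·B·N_γ = 0.5 × 9.29 × 1 × 9.32 = 43.291 kPa
q_ult = 501.9 + 312.7 + 43.291 = 857.89 kPa.
q_net = 857.89 − 23.69 = 834.2 kPa.
q_all(net) = 834.2 / 2.5 = 333.68 kPa.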